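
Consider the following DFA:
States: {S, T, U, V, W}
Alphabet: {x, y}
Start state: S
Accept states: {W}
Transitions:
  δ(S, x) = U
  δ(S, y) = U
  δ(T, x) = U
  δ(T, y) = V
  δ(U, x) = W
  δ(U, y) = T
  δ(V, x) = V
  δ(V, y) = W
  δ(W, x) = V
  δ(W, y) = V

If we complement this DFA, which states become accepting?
Complement accept states = All states \ Original accept states
= {S, T, U, V, W} \ {W}
{S, T, U, V}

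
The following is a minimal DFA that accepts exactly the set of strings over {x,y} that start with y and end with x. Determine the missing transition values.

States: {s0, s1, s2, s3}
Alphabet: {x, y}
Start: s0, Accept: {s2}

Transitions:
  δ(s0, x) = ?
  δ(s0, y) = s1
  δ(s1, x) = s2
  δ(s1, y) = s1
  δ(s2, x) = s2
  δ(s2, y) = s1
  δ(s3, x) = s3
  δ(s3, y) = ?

From the language and accept set, identify what each state tracks — s0: no input read; s1: started with y, last symbol y; s2: started with y, last symbol x; s3: started with x (dead).
Each missing δ(q, a) is the state matching the new tracked value after reading a.
δ(s0, x) = s3; δ(s3, y) = s3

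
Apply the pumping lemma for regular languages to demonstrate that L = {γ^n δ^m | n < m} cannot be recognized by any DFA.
Assume L is regular with pumping length p. Idea: pumping up the γ-block makes the γ-count reach the δ-count.
Choose s = γ^p δ^(p+1) ∈ L. By the pumping lemma, s = xyz with |xy| ≤ p, |y| > 0, so y = γ^k with k ≥ 1. Then xy²z = γ^(p+k) δ^(p+1). Since p+k ≥ p+1, the number of γ's is no longer strictly less than the number of δ's, so xy²z ∉ L.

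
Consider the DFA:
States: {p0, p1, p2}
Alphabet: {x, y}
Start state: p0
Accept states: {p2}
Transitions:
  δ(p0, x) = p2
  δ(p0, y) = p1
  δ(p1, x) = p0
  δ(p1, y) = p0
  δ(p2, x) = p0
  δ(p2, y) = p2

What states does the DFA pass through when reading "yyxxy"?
read 'y': p0 → p1
  read 'y': p1 → p0
  read 'x': p0 → p2
  read 'x': p2 → p0
  read 'y': p0 → p1
p0 -> p1 -> p0 -> p2 -> p0 -> p1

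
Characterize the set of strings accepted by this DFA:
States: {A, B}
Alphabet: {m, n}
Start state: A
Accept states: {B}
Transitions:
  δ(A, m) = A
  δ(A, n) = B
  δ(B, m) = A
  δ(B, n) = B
Testing a few strings:
  'nmn' → accept
  'mnm' → reject
  'mmn' → accept
  'm' → reject
State roles: A=last symbol not n; B=last symbol is n
All strings over {m,n} ending with n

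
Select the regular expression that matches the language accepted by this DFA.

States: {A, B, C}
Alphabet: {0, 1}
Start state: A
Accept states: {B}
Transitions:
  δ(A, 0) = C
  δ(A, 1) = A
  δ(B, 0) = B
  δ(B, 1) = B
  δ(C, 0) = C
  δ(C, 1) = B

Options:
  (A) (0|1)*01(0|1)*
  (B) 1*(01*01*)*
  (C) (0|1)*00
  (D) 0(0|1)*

Check each option against the DFA on short strings; one disagreement eliminates an option:
  (A) (0|1)*01(0|1)*: agrees with the DFA on every string of length ≤ 6
  (B) 1*(01*01*)*: on ε the DFA stays in A and rejects (A ∉ Accept), but the regex matches it → eliminate
  (C) (0|1)*00: on '00' the DFA goes A → C → C and rejects (C ∉ Accept), but the regex matches it → eliminate
  (D) 0(0|1)*: on '0' the DFA goes A → C and rejects (C ∉ Accept), but the regex matches it → eliminate
Only (A) is consistent with the DFA.
(A) (0|1)*01(0|1)*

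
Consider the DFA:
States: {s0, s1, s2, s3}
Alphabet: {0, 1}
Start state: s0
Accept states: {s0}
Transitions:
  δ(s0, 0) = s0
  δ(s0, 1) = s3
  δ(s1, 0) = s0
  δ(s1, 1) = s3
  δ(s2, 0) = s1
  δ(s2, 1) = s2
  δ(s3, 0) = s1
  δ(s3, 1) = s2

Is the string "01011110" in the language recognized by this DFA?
Processing string "01011110":
  s0 --0--> s0
  s0 --1--> s3
  s3 --0--> s1
  s1 --1--> s3
  s3 --1--> s2
  s2 --1--> s2
  s2 --1--> s2
  s2 --0--> s1
Final state: s1
Accept states: {s0}
No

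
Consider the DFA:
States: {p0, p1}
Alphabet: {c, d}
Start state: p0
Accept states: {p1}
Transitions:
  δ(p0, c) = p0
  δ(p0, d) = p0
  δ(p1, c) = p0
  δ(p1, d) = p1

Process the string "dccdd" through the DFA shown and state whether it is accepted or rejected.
Processing string "dccdd":
  p0 --d--> p0
  p0 --c--> p0
  p0 --c--> p0
  p0 --d--> p0
  p0 --d--> p0
Final state: p0
Accept states: {p1}
No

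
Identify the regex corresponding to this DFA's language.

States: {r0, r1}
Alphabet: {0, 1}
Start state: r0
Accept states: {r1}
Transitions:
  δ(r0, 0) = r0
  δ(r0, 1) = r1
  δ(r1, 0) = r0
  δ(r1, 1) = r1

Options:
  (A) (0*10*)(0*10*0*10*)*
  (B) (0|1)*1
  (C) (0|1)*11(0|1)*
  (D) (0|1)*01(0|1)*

Check each option against the DFA on short strings; one disagreement eliminates an option:
  (A) (0*10*)(0*10*0*10*)*: on '10' the DFA goes r0 → r1 → r0 and rejects (r0 ∉ Accept), but the regex matches it → eliminate
  (B) (0|1)*1: agrees with the DFA on every string of length ≤ 6
  (C) (0|1)*11(0|1)*: on '1' the DFA goes r0 → r1 and accepts (r1 ∈ Accept), but the regex does not match it → eliminate
  (D) (0|1)*01(0|1)*: on '1' the DFA goes r0 → r1 and accepts (r1 ∈ Accept), but the regex does not match it → eliminate
Only (B) is consistent with the DFA.
(B) (0|1)*1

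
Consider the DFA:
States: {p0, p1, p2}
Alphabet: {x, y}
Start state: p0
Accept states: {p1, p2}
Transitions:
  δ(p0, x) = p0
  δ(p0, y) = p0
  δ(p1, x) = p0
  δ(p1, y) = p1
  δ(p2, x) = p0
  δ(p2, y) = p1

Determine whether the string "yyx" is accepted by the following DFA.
Processing string "yyx":
  p0 --y--> p0
  p0 --y--> p0
  p0 --x--> p0
Final state: p0
Accept states: {p1, p2}
No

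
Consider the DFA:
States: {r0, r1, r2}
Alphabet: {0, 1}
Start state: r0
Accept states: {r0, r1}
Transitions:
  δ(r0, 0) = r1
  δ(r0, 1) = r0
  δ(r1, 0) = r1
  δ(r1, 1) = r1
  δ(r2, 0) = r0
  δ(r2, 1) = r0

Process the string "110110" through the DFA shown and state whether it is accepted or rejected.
Processing string "110110":
  r0 --1--> r0
  r0 --1--> r0
  r0 --0--> r1
  r1 --1--> r1
  r1 --1--> r1
  r1 --0--> r1
Final state: r1
Accept states: {r0, r1}
Yes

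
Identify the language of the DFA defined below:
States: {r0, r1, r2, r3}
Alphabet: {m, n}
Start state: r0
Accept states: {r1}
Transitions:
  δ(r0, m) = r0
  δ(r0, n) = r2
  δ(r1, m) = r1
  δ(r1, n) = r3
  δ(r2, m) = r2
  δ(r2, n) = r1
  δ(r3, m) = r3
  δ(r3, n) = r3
Testing a few strings:
  'nn' → accept
  'nnnm' → reject
  'nnn' → reject
  'm' → reject
State roles: r0=zero n's; r1=two n's; r2=one n; r3=≥ three n's (dead)
All strings over {m,n} containing exactly two n's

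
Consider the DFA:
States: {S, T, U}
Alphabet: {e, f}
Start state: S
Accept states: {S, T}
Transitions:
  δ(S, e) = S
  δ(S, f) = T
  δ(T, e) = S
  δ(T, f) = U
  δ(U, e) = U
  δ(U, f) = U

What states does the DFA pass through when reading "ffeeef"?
read 'f': S → T
  read 'f': T → U
  read 'e': U → U
  read 'e': U → U
  read 'e': U → U
  read 'f': U → U
S -> T -> U -> U -> U -> U -> U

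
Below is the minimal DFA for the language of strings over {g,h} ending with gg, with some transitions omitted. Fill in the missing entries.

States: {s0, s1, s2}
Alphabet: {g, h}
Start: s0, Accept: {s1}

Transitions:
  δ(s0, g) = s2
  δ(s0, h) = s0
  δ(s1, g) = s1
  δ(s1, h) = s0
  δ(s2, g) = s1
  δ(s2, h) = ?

From the language and accept set, identify what each state tracks — s0: last symbol not g; s1: two trailing g's; s2: one trailing g.
Each missing δ(q, a) is the state matching the new tracked value after reading a.
δ(s2, h) = s0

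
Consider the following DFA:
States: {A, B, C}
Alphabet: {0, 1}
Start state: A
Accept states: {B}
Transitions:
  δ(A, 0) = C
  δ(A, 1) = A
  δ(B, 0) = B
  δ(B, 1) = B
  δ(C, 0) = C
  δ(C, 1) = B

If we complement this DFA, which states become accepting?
Complement accept states = All states \ Original accept states
= {A, B, C} \ {B}
{A, C}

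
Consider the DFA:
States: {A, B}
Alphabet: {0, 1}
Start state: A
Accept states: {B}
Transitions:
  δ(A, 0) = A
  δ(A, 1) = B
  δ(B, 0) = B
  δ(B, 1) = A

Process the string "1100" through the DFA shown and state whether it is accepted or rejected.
Processing string "1100":
  A --1--> B
  B --1--> A
  A --0--> A
  A --0--> A
Final state: A
Accept states: {B}
No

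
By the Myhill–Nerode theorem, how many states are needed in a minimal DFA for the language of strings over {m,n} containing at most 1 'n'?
By Myhill–Nerode, count the distinguishable equivalence classes: 3 classes — having seen 0, 1, or >1 copies of 'n'; counts 0 through 1 are accepting and >1 is dead.
3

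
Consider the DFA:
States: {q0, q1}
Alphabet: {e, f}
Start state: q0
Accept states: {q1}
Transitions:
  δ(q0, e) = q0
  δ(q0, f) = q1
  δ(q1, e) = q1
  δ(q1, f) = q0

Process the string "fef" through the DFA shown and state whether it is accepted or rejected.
Processing string "fef":
  q0 --f--> q1
  q1 --e--> q1
  q1 --f--> q0
Final state: q0
Accept states: {q1}
No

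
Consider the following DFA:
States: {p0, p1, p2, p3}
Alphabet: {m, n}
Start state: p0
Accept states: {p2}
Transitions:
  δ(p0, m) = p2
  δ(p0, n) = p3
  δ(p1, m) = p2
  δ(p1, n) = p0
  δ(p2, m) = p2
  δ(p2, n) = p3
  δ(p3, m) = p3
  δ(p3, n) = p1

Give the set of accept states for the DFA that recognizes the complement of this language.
Complement accept states = All states \ Original accept states
= {p0, p1, p2, p3} \ {p2}
{p0, p1, p3}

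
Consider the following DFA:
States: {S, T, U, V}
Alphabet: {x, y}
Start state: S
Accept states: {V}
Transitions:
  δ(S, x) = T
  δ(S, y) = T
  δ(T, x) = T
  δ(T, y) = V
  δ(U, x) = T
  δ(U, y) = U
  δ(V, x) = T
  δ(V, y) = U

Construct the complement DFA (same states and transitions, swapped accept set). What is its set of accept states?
Complement accept states = All states \ Original accept states
= {S, T, U, V} \ {V}
{S, T, U}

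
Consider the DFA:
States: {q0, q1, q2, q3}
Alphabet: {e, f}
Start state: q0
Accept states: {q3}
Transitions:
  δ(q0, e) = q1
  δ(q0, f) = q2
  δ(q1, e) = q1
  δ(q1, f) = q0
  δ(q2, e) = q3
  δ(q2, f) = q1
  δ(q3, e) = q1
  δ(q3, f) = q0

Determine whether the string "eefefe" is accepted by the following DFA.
Processing string "eefefe":
  q0 --e--> q1
  q1 --e--> q1
  q1 --f--> q0
  q0 --e--> q1
  q1 --f--> q0
  q0 --e--> q1
Final state: q1
Accept states: {q3}
No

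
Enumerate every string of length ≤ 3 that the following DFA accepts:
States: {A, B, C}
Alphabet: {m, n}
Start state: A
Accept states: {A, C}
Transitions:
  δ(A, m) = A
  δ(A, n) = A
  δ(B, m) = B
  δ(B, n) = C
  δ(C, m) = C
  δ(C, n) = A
ε, m, n, mm, mn, nm, nn, mmm, mmn, mnm, mnn, nmm, nmn, nnm, nnn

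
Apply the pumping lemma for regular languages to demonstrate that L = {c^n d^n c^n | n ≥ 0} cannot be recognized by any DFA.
Assume L is regular with pumping length p. Idea: pumping the first c-block unbalances it against the other two.
Choose s = c^p d^p c^p ∈ L (|s| = 3p ≥ p). By the pumping lemma, s = xyz with |xy| ≤ p, |y| > 0, so y = c^k with k ≥ 1, inside the first c-block. Then xy²z = c^(p+k) d^p c^p. The first block has length p+k ≠ p, so the three block lengths are no longer equal and xy²z ∉ L.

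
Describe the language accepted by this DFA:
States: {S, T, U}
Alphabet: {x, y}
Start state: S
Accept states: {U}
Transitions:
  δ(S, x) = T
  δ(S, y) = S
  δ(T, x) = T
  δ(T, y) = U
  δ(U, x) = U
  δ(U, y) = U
Testing a few strings:
  'xx' → reject
  'xyy' → accept
  'yx' → reject
  'xyx' → accept
State roles: S=no x seen yet; T=seen a x, waiting for y; U=substring xy seen
All strings over {x,y} containing the substring xy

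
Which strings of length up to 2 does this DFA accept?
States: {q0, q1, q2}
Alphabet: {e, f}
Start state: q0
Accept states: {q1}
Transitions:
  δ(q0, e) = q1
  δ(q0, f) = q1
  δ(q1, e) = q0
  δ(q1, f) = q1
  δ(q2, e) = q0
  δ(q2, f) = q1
e, f, ef, ff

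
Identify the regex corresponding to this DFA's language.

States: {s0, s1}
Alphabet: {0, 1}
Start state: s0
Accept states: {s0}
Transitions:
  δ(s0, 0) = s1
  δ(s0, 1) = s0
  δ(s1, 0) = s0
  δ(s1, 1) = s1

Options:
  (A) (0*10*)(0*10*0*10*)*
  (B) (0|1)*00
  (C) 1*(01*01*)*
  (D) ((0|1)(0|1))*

Check each option against the DFA on short strings; one disagreement eliminates an option:
  (A) (0*10*)(0*10*0*10*)*: on ε the DFA stays in s0 and accepts (s0 ∈ Accept), but the regex does not match it → eliminate
  (B) (0|1)*00: on ε the DFA stays in s0 and accepts (s0 ∈ Accept), but the regex does not match it → eliminate
  (C) 1*(01*01*)*: agrees with the DFA on every string of length ≤ 6
  (D) ((0|1)(0|1))*: on '1' the DFA goes s0 → s0 and accepts (s0 ∈ Accept), but the regex does not match it → eliminate
Only (C) is consistent with the DFA.
(C) 1*(01*01*)*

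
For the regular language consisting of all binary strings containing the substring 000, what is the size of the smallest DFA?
By Myhill–Nerode, count the distinguishable equivalence classes: 4 classes — one per longest suffix of the input that is a prefix of '000' (lengths 0 through 2), plus an absorbing 'already seen 000' class.
4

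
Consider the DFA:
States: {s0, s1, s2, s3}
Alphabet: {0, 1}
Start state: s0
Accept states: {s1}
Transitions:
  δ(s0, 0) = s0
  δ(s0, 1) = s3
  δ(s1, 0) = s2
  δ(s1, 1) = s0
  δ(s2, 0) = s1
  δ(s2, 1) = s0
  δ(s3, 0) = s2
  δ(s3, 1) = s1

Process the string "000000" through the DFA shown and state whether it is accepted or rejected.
Processing string "000000":
  s0 --0--> s0
  s0 --0--> s0
  s0 --0--> s0
  s0 --0--> s0
  s0 --0--> s0
  s0 --0--> s0
Final state: s0
Accept states: {s1}
No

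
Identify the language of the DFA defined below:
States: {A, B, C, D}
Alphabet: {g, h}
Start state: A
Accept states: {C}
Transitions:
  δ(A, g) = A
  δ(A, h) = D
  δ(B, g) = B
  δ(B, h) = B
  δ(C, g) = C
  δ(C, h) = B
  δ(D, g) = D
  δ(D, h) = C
Testing a few strings:
  'hh' → accept
  'g' → reject
  'hhhg' → reject
  'hhgg' → accept
State roles: A=zero h's; B=≥ three h's (dead); C=two h's; D=one h
All strings over {g,h} containing exactly two h's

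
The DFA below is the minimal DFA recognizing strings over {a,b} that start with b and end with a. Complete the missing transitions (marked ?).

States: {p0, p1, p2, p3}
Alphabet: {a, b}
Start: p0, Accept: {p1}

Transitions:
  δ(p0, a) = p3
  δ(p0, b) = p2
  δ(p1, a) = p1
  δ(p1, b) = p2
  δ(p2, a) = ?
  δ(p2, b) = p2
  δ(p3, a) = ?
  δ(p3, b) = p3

From the language and accept set, identify what each state tracks — p0: no input read; p1: started with b, last symbol a; p2: started with b, last symbol b; p3: started with a (dead).
Each missing δ(q, a) is the state matching the new tracked value after reading a.
δ(p2, a) = p1; δ(p3, a) = p3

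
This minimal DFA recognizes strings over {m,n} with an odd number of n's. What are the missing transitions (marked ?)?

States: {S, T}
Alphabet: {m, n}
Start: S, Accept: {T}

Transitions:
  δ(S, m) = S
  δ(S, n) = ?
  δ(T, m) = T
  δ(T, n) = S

From the language and accept set, identify what each state tracks — S: even number of n's so far; T: odd number of n's so far.
Each missing δ(q, a) is the state matching the new tracked value after reading a.
δ(S, n) = T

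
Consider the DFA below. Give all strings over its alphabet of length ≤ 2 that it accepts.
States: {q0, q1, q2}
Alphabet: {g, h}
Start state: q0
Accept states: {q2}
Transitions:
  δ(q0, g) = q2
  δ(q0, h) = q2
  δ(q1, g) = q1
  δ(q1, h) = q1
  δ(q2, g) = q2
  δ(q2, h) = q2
g, h, gg, gh, hg, hh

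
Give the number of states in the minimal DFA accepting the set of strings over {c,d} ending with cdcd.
By Myhill–Nerode, count the distinguishable equivalence classes: 5 classes — one per longest suffix of the input that is a prefix of 'cdcd' (lengths 0 through 4); only the length-4 class is accepting.
5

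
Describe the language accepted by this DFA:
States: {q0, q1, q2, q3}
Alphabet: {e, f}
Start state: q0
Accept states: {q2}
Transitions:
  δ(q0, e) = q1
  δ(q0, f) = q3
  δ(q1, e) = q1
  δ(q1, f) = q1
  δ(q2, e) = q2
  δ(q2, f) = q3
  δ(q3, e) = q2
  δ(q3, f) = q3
Testing a few strings:
  'ef' → reject
  'e' → reject
  'ff' → reject
  'eef' → reject
State roles: q0=no input read; q1=started with e (dead); q2=started with f, last symbol e; q3=started with f, last symbol f
All strings over {e,f} that start with f and end with e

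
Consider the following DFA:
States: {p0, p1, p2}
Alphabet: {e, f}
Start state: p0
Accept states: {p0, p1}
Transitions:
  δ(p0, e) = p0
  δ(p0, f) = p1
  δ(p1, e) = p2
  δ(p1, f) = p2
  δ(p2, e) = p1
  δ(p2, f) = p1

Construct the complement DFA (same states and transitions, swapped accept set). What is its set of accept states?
Complement accept states = All states \ Original accept states
= {p0, p1, p2} \ {p0, p1}
{p2}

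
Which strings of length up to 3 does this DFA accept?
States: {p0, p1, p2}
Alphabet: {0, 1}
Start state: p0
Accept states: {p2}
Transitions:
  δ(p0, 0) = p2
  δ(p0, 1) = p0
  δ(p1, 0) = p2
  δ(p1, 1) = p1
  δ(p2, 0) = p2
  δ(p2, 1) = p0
0, 00, 10, 000, 010, 100, 110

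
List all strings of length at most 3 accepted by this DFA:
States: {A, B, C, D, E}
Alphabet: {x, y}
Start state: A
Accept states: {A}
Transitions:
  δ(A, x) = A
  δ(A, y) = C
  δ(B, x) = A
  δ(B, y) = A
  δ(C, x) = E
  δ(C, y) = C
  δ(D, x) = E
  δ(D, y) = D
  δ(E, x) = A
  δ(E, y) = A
ε, x, xx, xxx, yxx, yxy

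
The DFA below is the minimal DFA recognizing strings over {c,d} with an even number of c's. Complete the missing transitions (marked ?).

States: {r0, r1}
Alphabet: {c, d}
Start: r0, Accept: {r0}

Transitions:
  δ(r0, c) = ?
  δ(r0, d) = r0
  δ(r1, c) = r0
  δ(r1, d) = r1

From the language and accept set, identify what each state tracks — r0: even number of c's so far; r1: odd number of c's so far.
Each missing δ(q, a) is the state matching the new tracked value after reading a.
δ(r0, c) = r1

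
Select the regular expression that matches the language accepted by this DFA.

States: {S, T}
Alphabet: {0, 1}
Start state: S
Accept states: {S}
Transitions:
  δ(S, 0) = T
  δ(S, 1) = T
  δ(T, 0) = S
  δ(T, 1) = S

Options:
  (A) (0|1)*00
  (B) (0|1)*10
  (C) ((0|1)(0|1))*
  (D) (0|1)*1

Check each option against the DFA on short strings; one disagreement eliminates an option:
  (A) (0|1)*00: on ε the DFA stays in S and accepts (S ∈ Accept), but the regex does not match it → eliminate
  (B) (0|1)*10: on ε the DFA stays in S and accepts (S ∈ Accept), but the regex does not match it → eliminate
  (C) ((0|1)(0|1))*: agrees with the DFA on every string of length ≤ 6
  (D) (0|1)*1: on ε the DFA stays in S and accepts (S ∈ Accept), but the regex does not match it → eliminate
Only (C) is consistent with the DFA.
(C) ((0|1)(0|1))*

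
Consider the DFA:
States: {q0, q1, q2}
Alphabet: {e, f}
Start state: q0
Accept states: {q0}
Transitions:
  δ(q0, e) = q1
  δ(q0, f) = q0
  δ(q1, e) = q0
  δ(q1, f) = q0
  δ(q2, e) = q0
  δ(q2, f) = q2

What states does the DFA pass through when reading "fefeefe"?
read 'f': q0 → q0
  read 'e': q0 → q1
  read 'f': q1 → q0
  read 'e': q0 → q1
  read 'e': q1 → q0
  read 'f': q0 → q0
  read 'e': q0 → q1
q0 -> q0 -> q1 -> q0 -> q1 -> q0 -> q0 -> q1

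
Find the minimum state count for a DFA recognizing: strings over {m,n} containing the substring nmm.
By Myhill–Nerode, count the distinguishable equivalence classes: 4 classes — one per longest suffix of the input that is a prefix of 'nmm' (lengths 0 through 2), plus an absorbing 'already seen nmm' class.
4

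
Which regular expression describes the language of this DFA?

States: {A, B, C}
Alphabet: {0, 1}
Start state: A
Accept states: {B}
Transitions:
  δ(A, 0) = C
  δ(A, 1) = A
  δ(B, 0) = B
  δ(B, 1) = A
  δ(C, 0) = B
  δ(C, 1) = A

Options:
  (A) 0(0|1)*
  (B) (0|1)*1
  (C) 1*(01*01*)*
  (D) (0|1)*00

Check each option against the DFA on short strings; one disagreement eliminates an option:
  (A) 0(0|1)*: on '0' the DFA goes A → C and rejects (C ∉ Accept), but the regex matches it → eliminate
  (B) (0|1)*1: on '1' the DFA goes A → A and rejects (A ∉ Accept), but the regex matches it → eliminate
  (C) 1*(01*01*)*: on ε the DFA stays in A and rejects (A ∉ Accept), but the regex matches it → eliminate
  (D) (0|1)*00: agrees with the DFA on every string of length ≤ 6
Only (D) is consistent with the DFA.
(D) (0|1)*00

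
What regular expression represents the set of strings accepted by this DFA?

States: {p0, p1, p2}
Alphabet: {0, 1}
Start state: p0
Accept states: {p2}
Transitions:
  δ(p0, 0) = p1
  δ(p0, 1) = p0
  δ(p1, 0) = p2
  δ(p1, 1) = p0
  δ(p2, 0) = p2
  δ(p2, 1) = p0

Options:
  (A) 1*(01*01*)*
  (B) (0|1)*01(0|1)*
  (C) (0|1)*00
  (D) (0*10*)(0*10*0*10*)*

Check each option against the DFA on short strings; one disagreement eliminates an option:
  (A) 1*(01*01*)*: on ε the DFA stays in p0 and rejects (p0 ∉ Accept), but the regex matches it → eliminate
  (B) (0|1)*01(0|1)*: on '00' the DFA goes p0 → p1 → p2 and accepts (p2 ∈ Accept), but the regex does not match it → eliminate
  (C) (0|1)*00: agrees with the DFA on every string of length ≤ 6
  (D) (0*10*)(0*10*0*10*)*: on '1' the DFA goes p0 → p0 and rejects (p0 ∉ Accept), but the regex matches it → eliminate
Only (C) is consistent with the DFA.
(C) (0|1)*00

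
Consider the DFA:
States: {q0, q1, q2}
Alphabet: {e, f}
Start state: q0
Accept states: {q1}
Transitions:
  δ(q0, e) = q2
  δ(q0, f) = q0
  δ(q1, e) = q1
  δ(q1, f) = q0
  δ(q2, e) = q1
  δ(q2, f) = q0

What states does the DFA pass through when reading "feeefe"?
read 'f': q0 → q0
  read 'e': q0 → q2
  read 'e': q2 → q1
  read 'e': q1 → q1
  read 'f': q1 → q0
  read 'e': q0 → q2
q0 -> q0 -> q2 -> q1 -> q1 -> q0 -> q2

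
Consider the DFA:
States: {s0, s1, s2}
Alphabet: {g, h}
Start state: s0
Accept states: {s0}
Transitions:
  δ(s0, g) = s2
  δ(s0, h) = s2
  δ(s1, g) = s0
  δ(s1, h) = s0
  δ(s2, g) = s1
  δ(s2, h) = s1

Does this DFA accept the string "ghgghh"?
Processing string "ghgghh":
  s0 --g--> s2
  s2 --h--> s1
  s1 --g--> s0
  s0 --g--> s2
  s2 --h--> s1
  s1 --h--> s0
Final state: s0
Accept states: {s0}
Yes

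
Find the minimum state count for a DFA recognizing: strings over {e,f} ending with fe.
By Myhill–Nerode, count the distinguishable equivalence classes: 3 classes — one per longest suffix of the input that is a prefix of 'fe' (lengths 0 through 2); only the length-2 class is accepting.
3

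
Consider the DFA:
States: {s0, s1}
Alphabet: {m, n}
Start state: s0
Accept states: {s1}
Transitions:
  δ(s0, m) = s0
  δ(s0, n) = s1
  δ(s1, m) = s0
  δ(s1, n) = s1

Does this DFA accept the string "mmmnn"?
Processing string "mmmnn":
  s0 --m--> s0
  s0 --m--> s0
  s0 --m--> s0
  s0 --n--> s1
  s1 --n--> s1
Final state: s1
Accept states: {s1}
Yes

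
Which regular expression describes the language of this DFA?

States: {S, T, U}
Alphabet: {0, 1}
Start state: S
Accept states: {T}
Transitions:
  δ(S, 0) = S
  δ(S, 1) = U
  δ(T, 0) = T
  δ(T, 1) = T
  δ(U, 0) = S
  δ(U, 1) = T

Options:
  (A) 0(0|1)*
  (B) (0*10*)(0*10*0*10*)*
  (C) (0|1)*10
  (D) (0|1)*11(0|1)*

Check each option against the DFA on short strings; one disagreement eliminates an option:
  (A) 0(0|1)*: on '0' the DFA goes S → S and rejects (S ∉ Accept), but the regex matches it → eliminate
  (B) (0*10*)(0*10*0*10*)*: on '1' the DFA goes S → U and rejects (U ∉ Accept), but the regex matches it → eliminate
  (C) (0|1)*10: on '10' the DFA goes S → U → S and rejects (S ∉ Accept), but the regex matches it → eliminate
  (D) (0|1)*11(0|1)*: agrees with the DFA on every string of length ≤ 6
Only (D) is consistent with the DFA.
(D) (0|1)*11(0|1)*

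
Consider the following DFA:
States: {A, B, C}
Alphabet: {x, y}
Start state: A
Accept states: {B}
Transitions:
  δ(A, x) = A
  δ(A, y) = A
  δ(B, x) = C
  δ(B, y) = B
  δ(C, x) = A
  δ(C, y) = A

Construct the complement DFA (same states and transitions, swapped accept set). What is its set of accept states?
Complement accept states = All states \ Original accept states
= {A, B, C} \ {B}
{A, C}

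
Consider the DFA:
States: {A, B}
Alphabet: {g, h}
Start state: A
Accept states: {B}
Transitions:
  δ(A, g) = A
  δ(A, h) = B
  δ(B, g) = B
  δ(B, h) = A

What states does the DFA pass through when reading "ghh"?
read 'g': A → A
  read 'h': A → B
  read 'h': B → A
A -> A -> B -> A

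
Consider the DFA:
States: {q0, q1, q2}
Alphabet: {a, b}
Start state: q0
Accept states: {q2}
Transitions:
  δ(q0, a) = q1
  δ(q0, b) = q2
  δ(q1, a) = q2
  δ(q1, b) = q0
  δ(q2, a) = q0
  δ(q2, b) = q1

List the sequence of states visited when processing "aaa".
read 'a': q0 → q1
  read 'a': q1 → q2
  read 'a': q2 → q0
q0 -> q1 -> q2 -> q0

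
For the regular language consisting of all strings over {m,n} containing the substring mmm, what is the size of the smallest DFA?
By Myhill–Nerode, count the distinguishable equivalence classes: 4 classes — one per longest suffix of the input that is a prefix of 'mmm' (lengths 0 through 2), plus an absorbing 'already seen mmm' class.
4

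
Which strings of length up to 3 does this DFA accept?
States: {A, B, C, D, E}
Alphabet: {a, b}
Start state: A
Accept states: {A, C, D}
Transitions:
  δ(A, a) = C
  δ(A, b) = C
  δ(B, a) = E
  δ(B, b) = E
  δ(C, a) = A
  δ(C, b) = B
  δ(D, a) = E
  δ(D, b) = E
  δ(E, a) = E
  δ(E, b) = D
ε, a, b, aa, ba, aaa, aab, baa, bab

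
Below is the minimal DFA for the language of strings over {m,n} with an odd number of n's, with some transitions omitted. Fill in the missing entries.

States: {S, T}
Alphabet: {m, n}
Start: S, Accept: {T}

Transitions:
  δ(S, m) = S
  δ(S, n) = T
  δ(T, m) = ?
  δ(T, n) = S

From the language and accept set, identify what each state tracks — S: even number of n's so far; T: odd number of n's so far.
Each missing δ(q, a) is the state matching the new tracked value after reading a.
δ(T, m) = T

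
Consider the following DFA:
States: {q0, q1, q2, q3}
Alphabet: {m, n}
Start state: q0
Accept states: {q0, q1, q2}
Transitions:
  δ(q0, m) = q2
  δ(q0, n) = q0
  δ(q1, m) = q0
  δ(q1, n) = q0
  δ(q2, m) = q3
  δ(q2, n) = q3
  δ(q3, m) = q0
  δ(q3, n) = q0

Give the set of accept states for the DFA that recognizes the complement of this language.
Complement accept states = All states \ Original accept states
= {q0, q1, q2, q3} \ {q0, q1, q2}
{q3}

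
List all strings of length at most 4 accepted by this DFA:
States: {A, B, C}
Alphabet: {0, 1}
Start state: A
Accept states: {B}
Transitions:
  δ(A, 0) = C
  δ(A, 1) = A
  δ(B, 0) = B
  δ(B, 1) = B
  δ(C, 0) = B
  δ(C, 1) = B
00, 01, 000, 001, 010, 011, 100, 101, 0000, 0001, 0010, 0011, 0100, 0101, 0110, 0111, 1000, 1001, 1010, 1011, 1100, 1101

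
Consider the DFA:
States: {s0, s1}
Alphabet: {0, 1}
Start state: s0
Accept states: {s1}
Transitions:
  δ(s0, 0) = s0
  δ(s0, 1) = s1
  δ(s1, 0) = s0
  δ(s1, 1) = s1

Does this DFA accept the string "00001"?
Processing string "00001":
  s0 --0--> s0
  s0 --0--> s0
  s0 --0--> s0
  s0 --0--> s0
  s0 --1--> s1
Final state: s1
Accept states: {s1}
Yes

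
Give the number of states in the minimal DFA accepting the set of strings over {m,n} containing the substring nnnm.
By Myhill–Nerode, count the distinguishable equivalence classes: 5 classes — one per longest suffix of the input that is a prefix of 'nnnm' (lengths 0 through 3), plus an absorbing 'already seen nnnm' class.
5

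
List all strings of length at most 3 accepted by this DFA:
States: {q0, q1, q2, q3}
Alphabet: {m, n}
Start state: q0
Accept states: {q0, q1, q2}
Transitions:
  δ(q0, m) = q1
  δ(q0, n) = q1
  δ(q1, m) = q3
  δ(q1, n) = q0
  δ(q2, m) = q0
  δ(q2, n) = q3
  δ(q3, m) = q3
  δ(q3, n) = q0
ε, m, n, mn, nn, mmn, mnm, mnn, nmn, nnm, nnn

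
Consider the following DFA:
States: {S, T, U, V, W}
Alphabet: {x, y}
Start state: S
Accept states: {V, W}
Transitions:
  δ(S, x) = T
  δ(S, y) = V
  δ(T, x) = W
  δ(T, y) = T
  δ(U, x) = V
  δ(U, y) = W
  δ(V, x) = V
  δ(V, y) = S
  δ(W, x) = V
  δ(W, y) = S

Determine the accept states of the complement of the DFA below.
Complement accept states = All states \ Original accept states
= {S, T, U, V, W} \ {V, W}
{S, T, U}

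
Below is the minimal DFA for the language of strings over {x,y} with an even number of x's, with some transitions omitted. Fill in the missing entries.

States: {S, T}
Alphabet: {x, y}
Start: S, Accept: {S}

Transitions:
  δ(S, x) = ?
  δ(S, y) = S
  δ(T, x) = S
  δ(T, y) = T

From the language and accept set, identify what each state tracks — S: even number of x's so far; T: odd number of x's so far.
Each missing δ(q, a) is the state matching the new tracked value after reading a.
δ(S, x) = T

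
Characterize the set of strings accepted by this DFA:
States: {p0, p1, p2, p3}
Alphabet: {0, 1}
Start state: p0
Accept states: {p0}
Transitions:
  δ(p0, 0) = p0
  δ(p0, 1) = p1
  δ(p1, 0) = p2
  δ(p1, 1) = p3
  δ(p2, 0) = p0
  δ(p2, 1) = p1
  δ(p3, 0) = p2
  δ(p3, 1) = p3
Testing a few strings:
  '100' → accept
  '10' → reject
  '1' → reject
  '000' → accept
State roles: p0=value ≡ 0 (mod 4); p1=value ≡ 1 (mod 4); p2=value ≡ 2 (mod 4); p3=value ≡ 3 (mod 4)
All binary strings representing a multiple of 4 (read in base 2; leading zeros allowed and ε counts as 0)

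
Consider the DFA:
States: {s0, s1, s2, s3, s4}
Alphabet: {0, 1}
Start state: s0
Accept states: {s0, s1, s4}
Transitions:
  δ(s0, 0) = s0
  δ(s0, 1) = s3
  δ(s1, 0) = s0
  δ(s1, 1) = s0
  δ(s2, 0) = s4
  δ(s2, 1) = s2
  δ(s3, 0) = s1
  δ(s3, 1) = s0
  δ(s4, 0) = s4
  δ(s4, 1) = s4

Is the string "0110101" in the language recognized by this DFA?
Processing string "0110101":
  s0 --0--> s0
  s0 --1--> s3
  s3 --1--> s0
  s0 --0--> s0
  s0 --1--> s3
  s3 --0--> s1
  s1 --1--> s0
Final state: s0
Accept states: {s0, s1, s4}
Yes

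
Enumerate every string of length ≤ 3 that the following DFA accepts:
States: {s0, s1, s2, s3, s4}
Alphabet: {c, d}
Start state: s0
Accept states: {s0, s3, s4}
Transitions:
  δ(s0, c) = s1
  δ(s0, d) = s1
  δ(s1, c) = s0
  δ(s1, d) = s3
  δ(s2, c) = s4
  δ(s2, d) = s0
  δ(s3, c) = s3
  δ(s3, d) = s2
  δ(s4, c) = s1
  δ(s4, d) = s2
ε, cc, cd, dc, dd, cdc, ddc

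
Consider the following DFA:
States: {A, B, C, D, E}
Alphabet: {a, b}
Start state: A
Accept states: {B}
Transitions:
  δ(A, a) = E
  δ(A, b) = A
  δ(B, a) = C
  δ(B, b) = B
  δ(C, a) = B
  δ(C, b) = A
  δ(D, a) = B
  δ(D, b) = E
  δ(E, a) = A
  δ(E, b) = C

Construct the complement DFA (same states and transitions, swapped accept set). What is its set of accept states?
Complement accept states = All states \ Original accept states
= {A, B, C, D, E} \ {B}
{A, C, D, E}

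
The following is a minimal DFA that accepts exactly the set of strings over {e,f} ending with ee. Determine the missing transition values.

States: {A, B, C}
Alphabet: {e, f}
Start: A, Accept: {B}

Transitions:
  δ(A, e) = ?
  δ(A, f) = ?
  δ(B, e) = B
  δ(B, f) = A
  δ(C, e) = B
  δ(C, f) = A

From the language and accept set, identify what each state tracks — A: last symbol not e; B: two trailing e's; C: one trailing e.
Each missing δ(q, a) is the state matching the new tracked value after reading a.
δ(A, e) = C; δ(A, f) = A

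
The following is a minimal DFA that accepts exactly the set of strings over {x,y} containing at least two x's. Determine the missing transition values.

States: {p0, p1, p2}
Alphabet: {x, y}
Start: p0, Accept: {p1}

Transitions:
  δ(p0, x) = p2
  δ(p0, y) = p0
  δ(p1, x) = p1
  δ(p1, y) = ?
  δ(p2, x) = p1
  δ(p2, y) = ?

From the language and accept set, identify what each state tracks — p0: zero x's seen; p1: ≥ two x's seen; p2: one x seen.
Each missing δ(q, a) is the state matching the new tracked value after reading a.
δ(p1, y) = p1; δ(p2, y) = p2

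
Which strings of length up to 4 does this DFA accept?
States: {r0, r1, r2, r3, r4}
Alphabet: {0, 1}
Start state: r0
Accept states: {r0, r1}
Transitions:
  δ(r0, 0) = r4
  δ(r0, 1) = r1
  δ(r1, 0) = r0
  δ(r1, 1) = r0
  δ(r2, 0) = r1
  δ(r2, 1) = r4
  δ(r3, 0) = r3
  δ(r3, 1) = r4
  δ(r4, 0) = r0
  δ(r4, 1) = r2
ε, 1, 00, 10, 11, 001, 010, 101, 111, 0000, 0010, 0011, 0100, 0101, 0110, 1000, 1010, 1011, 1100, 1110, 1111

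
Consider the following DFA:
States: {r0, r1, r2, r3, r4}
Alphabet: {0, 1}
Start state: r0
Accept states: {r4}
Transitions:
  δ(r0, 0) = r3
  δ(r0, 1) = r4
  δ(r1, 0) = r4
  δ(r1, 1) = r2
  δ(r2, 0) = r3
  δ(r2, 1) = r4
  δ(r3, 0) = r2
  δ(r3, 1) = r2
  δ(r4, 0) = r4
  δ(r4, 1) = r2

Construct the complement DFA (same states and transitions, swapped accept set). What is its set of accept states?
Complement accept states = All states \ Original accept states
= {r0, r1, r2, r3, r4} \ {r4}
{r0, r1, r2, r3}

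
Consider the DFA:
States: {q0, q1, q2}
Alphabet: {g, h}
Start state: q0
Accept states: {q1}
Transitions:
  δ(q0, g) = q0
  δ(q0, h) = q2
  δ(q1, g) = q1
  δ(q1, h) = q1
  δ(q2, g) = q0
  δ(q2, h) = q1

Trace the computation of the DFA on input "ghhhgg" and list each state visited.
read 'g': q0 → q0
  read 'h': q0 → q2
  read 'h': q2 → q1
  read 'h': q1 → q1
  read 'g': q1 → q1
  read 'g': q1 → q1
q0 -> q0 -> q2 -> q1 -> q1 -> q1 -> q1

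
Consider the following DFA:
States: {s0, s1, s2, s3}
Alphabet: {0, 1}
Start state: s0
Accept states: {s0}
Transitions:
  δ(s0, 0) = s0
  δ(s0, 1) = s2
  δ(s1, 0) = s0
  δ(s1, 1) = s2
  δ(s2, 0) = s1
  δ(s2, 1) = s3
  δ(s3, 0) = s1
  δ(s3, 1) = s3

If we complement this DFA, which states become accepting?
Complement accept states = All states \ Original accept states
= {s0, s1, s2, s3} \ {s0}
{s1, s2, s3}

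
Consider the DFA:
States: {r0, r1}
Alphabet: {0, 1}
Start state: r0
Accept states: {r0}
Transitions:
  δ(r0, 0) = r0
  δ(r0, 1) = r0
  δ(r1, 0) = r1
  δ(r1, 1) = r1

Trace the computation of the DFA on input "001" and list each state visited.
read '0': r0 → r0
  read '0': r0 → r0
  read '1': r0 → r0
r0 -> r0 -> r0 -> r0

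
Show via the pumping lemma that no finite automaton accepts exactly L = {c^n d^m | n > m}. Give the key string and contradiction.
Assume L is regular with pumping length p. Idea: pumping down the c-block drops the c-count to at most the d-count.
Choose s = c^(p+1) d^p ∈ L (|s| = 2p+1 ≥ p). By the pumping lemma, s = xyz with |xy| ≤ p, |y| > 0, so y = c^k with k ≥ 1. Take i = 0: xz = c^(p+1−k) d^p. Since k ≥ 1, p+1−k ≤ p, so the number of c's is no longer strictly greater than the number of d's, hence xz ∉ L.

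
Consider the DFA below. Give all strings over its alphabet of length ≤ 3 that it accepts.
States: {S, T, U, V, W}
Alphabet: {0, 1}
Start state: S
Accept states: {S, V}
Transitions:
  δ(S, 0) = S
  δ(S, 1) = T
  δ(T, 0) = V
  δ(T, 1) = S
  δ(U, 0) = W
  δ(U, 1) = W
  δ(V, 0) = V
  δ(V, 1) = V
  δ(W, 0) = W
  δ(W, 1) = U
ε, 0, 00, 10, 11, 000, 010, 011, 100, 101, 110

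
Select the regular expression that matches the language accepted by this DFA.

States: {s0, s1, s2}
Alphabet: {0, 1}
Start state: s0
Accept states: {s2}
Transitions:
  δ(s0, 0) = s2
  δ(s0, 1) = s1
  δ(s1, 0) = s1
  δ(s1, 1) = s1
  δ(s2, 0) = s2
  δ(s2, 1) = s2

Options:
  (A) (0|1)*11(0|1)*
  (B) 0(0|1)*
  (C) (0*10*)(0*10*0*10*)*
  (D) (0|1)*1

Check each option against the DFA on short strings; one disagreement eliminates an option:
  (A) (0|1)*11(0|1)*: on '0' the DFA goes s0 → s2 and accepts (s2 ∈ Accept), but the regex does not match it → eliminate
  (B) 0(0|1)*: agrees with the DFA on every string of length ≤ 6
  (C) (0*10*)(0*10*0*10*)*: on '0' the DFA goes s0 → s2 and accepts (s2 ∈ Accept), but the regex does not match it → eliminate
  (D) (0|1)*1: on '0' the DFA goes s0 → s2 and accepts (s2 ∈ Accept), but the regex does not match it → eliminate
Only (B) is consistent with the DFA.
(B) 0(0|1)*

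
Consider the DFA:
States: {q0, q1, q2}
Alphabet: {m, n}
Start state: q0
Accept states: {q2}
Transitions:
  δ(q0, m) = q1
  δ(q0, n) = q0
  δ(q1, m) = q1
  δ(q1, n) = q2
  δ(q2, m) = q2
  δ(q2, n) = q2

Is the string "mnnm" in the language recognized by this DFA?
Processing string "mnnm":
  q0 --m--> q1
  q1 --n--> q2
  q2 --n--> q2
  q2 --m--> q2
Final state: q2
Accept states: {q2}
Yes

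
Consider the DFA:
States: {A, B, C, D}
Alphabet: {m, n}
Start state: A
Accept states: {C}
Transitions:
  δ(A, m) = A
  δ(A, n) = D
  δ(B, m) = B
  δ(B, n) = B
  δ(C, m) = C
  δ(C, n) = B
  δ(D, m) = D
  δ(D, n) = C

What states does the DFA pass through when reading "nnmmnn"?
read 'n': A → D
  read 'n': D → C
  read 'm': C → C
  read 'm': C → C
  read 'n': C → B
  read 'n': B → B
A -> D -> C -> C -> C -> B -> B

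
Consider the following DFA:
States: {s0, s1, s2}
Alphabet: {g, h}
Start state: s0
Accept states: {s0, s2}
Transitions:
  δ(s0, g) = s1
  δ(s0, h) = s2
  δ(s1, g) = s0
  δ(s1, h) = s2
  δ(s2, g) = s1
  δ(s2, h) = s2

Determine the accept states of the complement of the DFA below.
Complement accept states = All states \ Original accept states
= {s0, s1, s2} \ {s0, s2}
{s1}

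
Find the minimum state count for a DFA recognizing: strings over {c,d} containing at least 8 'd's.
By Myhill–Nerode, count the distinguishable equivalence classes: 9 classes — having seen 0, 1, …, 7, or ≥8 copies of 'd'; any two classes i < j (j ≤ 8) are distinguished by the string d^(8−j), which takes class j to 8 copies (accepted) but leaves class i below 8 (rejected).
9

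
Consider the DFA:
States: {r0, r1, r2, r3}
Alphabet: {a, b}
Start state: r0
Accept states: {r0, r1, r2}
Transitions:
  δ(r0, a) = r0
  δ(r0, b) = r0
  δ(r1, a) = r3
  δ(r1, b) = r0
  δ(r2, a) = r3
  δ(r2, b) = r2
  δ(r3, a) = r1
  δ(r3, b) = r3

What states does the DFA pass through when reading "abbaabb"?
read 'a': r0 → r0
  read 'b': r0 → r0
  read 'b': r0 → r0
  read 'a': r0 → r0
  read 'a': r0 → r0
  read 'b': r0 → r0
  read 'b': r0 → r0
r0 -> r0 -> r0 -> r0 -> r0 -> r0 -> r0 -> r0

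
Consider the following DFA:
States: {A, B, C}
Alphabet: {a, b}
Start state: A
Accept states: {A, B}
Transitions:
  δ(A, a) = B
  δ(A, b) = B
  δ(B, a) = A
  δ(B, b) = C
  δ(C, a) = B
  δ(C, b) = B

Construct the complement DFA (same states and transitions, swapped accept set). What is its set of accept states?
Complement accept states = All states \ Original accept states
= {A, B, C} \ {A, B}
{C}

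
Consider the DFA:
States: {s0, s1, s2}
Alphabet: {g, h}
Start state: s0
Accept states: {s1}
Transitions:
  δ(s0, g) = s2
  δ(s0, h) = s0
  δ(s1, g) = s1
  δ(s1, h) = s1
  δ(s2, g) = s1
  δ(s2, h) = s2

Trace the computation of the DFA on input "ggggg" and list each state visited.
read 'g': s0 → s2
  read 'g': s2 → s1
  read 'g': s1 → s1
  read 'g': s1 → s1
  read 'g': s1 → s1
s0 -> s2 -> s1 -> s1 -> s1 -> s1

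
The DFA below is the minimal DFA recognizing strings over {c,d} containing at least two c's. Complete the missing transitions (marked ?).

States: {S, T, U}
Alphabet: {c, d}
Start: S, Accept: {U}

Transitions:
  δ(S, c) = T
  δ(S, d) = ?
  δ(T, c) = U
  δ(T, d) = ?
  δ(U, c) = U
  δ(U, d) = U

From the language and accept set, identify what each state tracks — S: zero c's seen; T: one c seen; U: ≥ two c's seen.
Each missing δ(q, a) is the state matching the new tracked value after reading a.
δ(S, d) = S; δ(T, d) = T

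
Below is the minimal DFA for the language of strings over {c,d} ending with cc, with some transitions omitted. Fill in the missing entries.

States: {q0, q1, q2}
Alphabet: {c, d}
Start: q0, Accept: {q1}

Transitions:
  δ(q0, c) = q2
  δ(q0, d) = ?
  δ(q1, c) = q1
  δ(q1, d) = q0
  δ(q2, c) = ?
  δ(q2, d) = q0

From the language and accept set, identify what each state tracks — q0: last symbol not c; q1: two trailing c's; q2: one trailing c.
Each missing δ(q, a) is the state matching the new tracked value after reading a.
δ(q0, d) = q0; δ(q2, c) = q1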